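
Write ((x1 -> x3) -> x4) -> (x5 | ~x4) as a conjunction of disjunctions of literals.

((x1 -> x3) -> x4) -> (x5 | ~x4)
= ~((x1 -> x3) -> x4) | x5 | ~x4
= ~(~(x1 -> x3) | x4) | x5 | ~x4
= ~(~(~x1 | x3) | x4) | x5 | ~x4
= (~~(~x1 | x3) & ~x4) | x5 | ~x4
= ((~x1 | x3) & ~x4) | x5 | ~x4
= (~x1 | x3 | x5 | ~x4) & (~x4 | x5 | ~x4)
= ~x4 | x5

~x4 | x5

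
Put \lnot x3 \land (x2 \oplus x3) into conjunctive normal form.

\lnot x3 \land (x2 \lor x3)

\lnot x3 \land (x2 \oplus x3)
= \lnot x3 \land (x2 \lor x3) \land \lnot (x2 \land x3)   [expand \oplus]
= \lnot x3 \land (x2 \lor x3) \land (\lnot x2 \lor \lnot x3)   [De Morgan]
= \lnot x3 \land (x2 \lor x3)   [simplify]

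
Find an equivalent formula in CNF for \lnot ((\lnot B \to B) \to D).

\lnot ((\lnot B \to B) \to D)
= \lnot (\lnot (\lnot B \to B) \lor D)
= \lnot (\lnot (\lnot \lnot B \lor B) \lor D)
= \lnot \lnot (\lnot \lnot B \lor B) \land \lnot D
= (\lnot \lnot B \lor B) \land \lnot D
= (B \lor B) \land \lnot D
= B \land \lnot D

B \land \lnot D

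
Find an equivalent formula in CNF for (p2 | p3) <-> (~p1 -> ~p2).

(p2 | p3) <-> (~p1 -> ~p2)
⇔ ((p2 | p3) -> (~p1 -> ~p2)) & ((~p1 -> ~p2) -> (p2 | p3))   [eliminate <->]
⇔ (~(p2 | p3) | (~p1 -> ~p2)) & ((~p1 -> ~p2) -> (p2 | p3))   [eliminate ->]
⇔ (~(p2 | p3) | ~~p1 | ~p2) & ((~p1 -> ~p2) -> (p2 | p3))   [eliminate ->]
⇔ (~(p2 | p3) | ~~p1 | ~p2) & (~(~p1 -> ~p2) | p2 | p3)   [eliminate ->]
⇔ (~(p2 | p3) | ~~p1 | ~p2) & (~(~~p1 | ~p2) | p2 | p3)   [eliminate ->]
⇔ ((~p2 & ~p3) | ~~p1 | ~p2) & (~(~~p1 | ~p2) | p2 | p3)   [De Morgan]
⇔ ((~p2 & ~p3) | p1 | ~p2) & (~(~~p1 | ~p2) | p2 | p3)   [double negation]
⇔ ((~p2 & ~p3) | p1 | ~p2) & ((~~~p1 & ~~p2) | p2 | p3)   [De Morgan]
⇔ ((~p2 & ~p3) | p1 | ~p2) & ((~p1 & ~~p2) | p2 | p3)   [double negation]
⇔ ((~p2 & ~p3) | p1 | ~p2) & ((~p1 & p2) | p2 | p3)   [double negation]
⇔ (~p2 | p1 | ~p2) & (~p3 | p1 | ~p2) & (~p1 | p2 | p3) & (p2 | p2 | p3)   [distribute | over &]
⇔ (~p2 | p1) & (p2 | p3)   [simplify]

(~p2 | p1) & (p2 | p3)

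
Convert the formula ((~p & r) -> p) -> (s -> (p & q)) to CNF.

((~p & r) -> p) -> (s -> (p & q))
≡ ~((~p & r) -> p) | (s -> (p & q))   (eliminate ->)
≡ ~(~(~p & r) | p) | (s -> (p & q))   (eliminate ->)
≡ ~(~(~p & r) | p) | ~s | (p & q)   (eliminate ->)
≡ (~~(~p & r) & ~p) | ~s | (p & q)   (De Morgan)
≡ (~p & r & ~p) | ~s | (p & q)   (double negation)
≡ (~p | ~s | p) & (~p | ~s | q) & (r | ~s | p) & (r | ~s | q) & (~p | ~s | p) & (~p | ~s | q)   (distribute | over &)
≡ (~p | ~s | q) & (r | ~s | p) & (r | ~s | q)   (simplify)

(~p | ~s | q) & (r | ~s | p) & (r | ~s | q)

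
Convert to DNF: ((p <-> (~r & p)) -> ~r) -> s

(~p & r) | s

((p <-> (~r & p)) -> ~r) -> s
≡ ~((p <-> (~r & p)) -> ~r) | s
≡ ~(~(p <-> (~r & p)) | ~r) | s
≡ ~(~((p -> (~r & p)) & ((~r & p) -> p)) | ~r) | s
≡ ~(~((~p | (~r & p)) & ((~r & p) -> p)) | ~r) | s
≡ ~(~((~p | (~r & p)) & (~(~r & p) | p)) | ~r) | s
≡ (~~((~p | (~r & p)) & (~(~r & p) | p)) & ~~r) | s
≡ ((~p | (~r & p)) & (~(~r & p) | p) & ~~r) | s
≡ ((~p | (~r & p)) & (~~r | ~p | p) & ~~r) | s
≡ ((~p | (~r & p)) & (r | ~p | p) & ~~r) | s
≡ ((~p | (~r & p)) & (r | ~p | p) & r) | s
≡ (~p & r & r) | (~p & ~p & r) | (~p & p & r) | (~r & p & r & r) | (~r & p & ~p & r) | (~r & p & p & r) | s
≡ (~p & r) | s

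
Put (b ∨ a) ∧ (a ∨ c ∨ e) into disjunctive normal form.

(b ∨ a) ∧ (a ∨ c ∨ e)
⇔ (b ∧ a) ∨ (b ∧ c) ∨ (b ∧ e) ∨ (a ∧ a) ∨ (a ∧ c) ∨ (a ∧ e)   [distribute ∧ over ∨]
⇔ (b ∧ c) ∨ (b ∧ e) ∨ a   [simplify]

(b ∧ c) ∨ (b ∧ e) ∨ a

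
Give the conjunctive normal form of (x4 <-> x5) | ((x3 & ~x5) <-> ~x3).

(~x4 | x5 | ~x3) & (~x4 | x5 | x3) & (~x5 | x4 | x3)

(x4 <-> x5) | ((x3 & ~x5) <-> ~x3)
⇔ ((x4 -> x5) & (x5 -> x4)) | ((x3 & ~x5) <-> ~x3)   [eliminate <->]
⇔ ((~x4 | x5) & (x5 -> x4)) | ((x3 & ~x5) <-> ~x3)   [eliminate ->]
⇔ ((~x4 | x5) & (~x5 | x4)) | ((x3 & ~x5) <-> ~x3)   [eliminate ->]
⇔ ((~x4 | x5) & (~x5 | x4)) | (((x3 & ~x5) -> ~x3) & (~x3 -> (x3 & ~x5)))   [eliminate <->]
⇔ ((~x4 | x5) & (~x5 | x4)) | ((~(x3 & ~x5) | ~x3) & (~x3 -> (x3 & ~x5)))   [eliminate ->]
⇔ ((~x4 | x5) & (~x5 | x4)) | ((~(x3 & ~x5) | ~x3) & (~~x3 | (x3 & ~x5)))   [eliminate ->]
⇔ ((~x4 | x5) & (~x5 | x4)) | ((~x3 | ~~x5 | ~x3) & (~~x3 | (x3 & ~x5)))   [De Morgan]
⇔ ((~x4 | x5) & (~x5 | x4)) | ((~x3 | x5 | ~x3) & (~~x3 | (x3 & ~x5)))   [double negation]
⇔ ((~x4 | x5) & (~x5 | x4)) | ((~x3 | x5 | ~x3) & (x3 | (x3 & ~x5)))   [double negation]
⇔ (~x4 | x5 | ~x3 | x5 | ~x3) & (~x4 | x5 | x3 | x3) & (~x4 | x5 | x3 | ~x5) & (~x5 | x4 | ~x3 | x5 | ~x3) & (~x5 | x4 | x3 | x3) & (~x5 | x4 | x3 | ~x5)   [distribute | over &]
⇔ (~x4 | x5 | ~x3) & (~x4 | x5 | x3) & (~x5 | x4 | x3)   [simplify]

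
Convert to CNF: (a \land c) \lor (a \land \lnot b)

(a \land c) \lor (a \land \lnot b)
≡ (a \lor a) \land (a \lor \lnot b) \land (c \lor a) \land (c \lor \lnot b)   [distribute \lor over \land]
≡ a \land (c \lor \lnot b)   [simplify]

a \land (c \lor \lnot b)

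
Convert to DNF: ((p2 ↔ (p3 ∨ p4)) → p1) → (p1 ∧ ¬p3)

((p2 ↔ (p3 ∨ p4)) → p1) → (p1 ∧ ¬p3)
⇔ ¬((p2 ↔ (p3 ∨ p4)) → p1) ∨ (p1 ∧ ¬p3)   [eliminate →]
⇔ ¬(¬(p2 ↔ (p3 ∨ p4)) ∨ p1) ∨ (p1 ∧ ¬p3)   [eliminate →]
⇔ ¬(¬((p2 → (p3 ∨ p4)) ∧ ((p3 ∨ p4) → p2)) ∨ p1) ∨ (p1 ∧ ¬p3)   [eliminate ↔]
⇔ ¬(¬((¬p2 ∨ p3 ∨ p4) ∧ ((p3 ∨ p4) → p2)) ∨ p1) ∨ (p1 ∧ ¬p3)   [eliminate →]
⇔ ¬(¬((¬p2 ∨ p3 ∨ p4) ∧ (¬(p3 ∨ p4) ∨ p2)) ∨ p1) ∨ (p1 ∧ ¬p3)   [eliminate →]
⇔ (¬¬((¬p2 ∨ p3 ∨ p4) ∧ (¬(p3 ∨ p4) ∨ p2)) ∧ ¬p1) ∨ (p1 ∧ ¬p3)   [De Morgan]
⇔ ((¬p2 ∨ p3 ∨ p4) ∧ (¬(p3 ∨ p4) ∨ p2) ∧ ¬p1) ∨ (p1 ∧ ¬p3)   [double negation]
⇔ ((¬p2 ∨ p3 ∨ p4) ∧ ((¬p3 ∧ ¬p4) ∨ p2) ∧ ¬p1) ∨ (p1 ∧ ¬p3)   [De Morgan]
⇔ (¬p2 ∧ ¬p3 ∧ ¬p4 ∧ ¬p1) ∨ (¬p2 ∧ p2 ∧ ¬p1) ∨ (p3 ∧ ¬p3 ∧ ¬p4 ∧ ¬p1) ∨ (p3 ∧ p2 ∧ ¬p1) ∨ (p4 ∧ ¬p3 ∧ ¬p4 ∧ ¬p1) ∨ (p4 ∧ p2 ∧ ¬p1) ∨ (p1 ∧ ¬p3)   [distribute ∧ over ∨]
⇔ (¬p2 ∧ ¬p3 ∧ ¬p4 ∧ ¬p1) ∨ (p3 ∧ p2 ∧ ¬p1) ∨ (p4 ∧ p2 ∧ ¬p1) ∨ (p1 ∧ ¬p3)   [simplify]

(¬p2 ∧ ¬p3 ∧ ¬p4 ∧ ¬p1) ∨ (p3 ∧ p2 ∧ ¬p1) ∨ (p4 ∧ p2 ∧ ¬p1) ∨ (p1 ∧ ¬p3)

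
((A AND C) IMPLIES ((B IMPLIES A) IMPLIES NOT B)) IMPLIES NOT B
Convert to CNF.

((A AND C) IMPLIES ((B IMPLIES A) IMPLIES NOT B)) IMPLIES NOT B
≡ NOT ((A AND C) IMPLIES ((B IMPLIES A) IMPLIES NOT B)) OR NOT B   (eliminate IMPLIES)
≡ NOT (NOT (A AND C) OR ((B IMPLIES A) IMPLIES NOT B)) OR NOT B   (eliminate IMPLIES)
≡ NOT (NOT (A AND C) OR NOT (B IMPLIES A) OR NOT B) OR NOT B   (eliminate IMPLIES)
≡ NOT (NOT (A AND C) OR NOT (NOT B OR A) OR NOT B) OR NOT B   (eliminate IMPLIES)
≡ (NOT NOT (A AND C) AND NOT NOT (NOT B OR A) AND NOT NOT B) OR NOT B   (De Morgan)
≡ (A AND C AND NOT NOT (NOT B OR A) AND NOT NOT B) OR NOT B   (double negation)
≡ (A AND C AND (NOT B OR A) AND NOT NOT B) OR NOT B   (double negation)
≡ (A AND C AND (NOT B OR A) AND B) OR NOT B   (double negation)
≡ (A OR NOT B) AND (C OR NOT B) AND (NOT B OR A OR NOT B) AND (B OR NOT B)   (distribute OR over AND)
≡ (A OR NOT B) AND (C OR NOT B)   (simplify)

(A OR NOT B) AND (C OR NOT B)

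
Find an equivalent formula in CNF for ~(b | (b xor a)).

~(b | (b xor a))
≡ ~(b | ((b | a) & ~(b & a)))   — expand xor
≡ ~b & ~((b | a) & ~(b & a))   — De Morgan
≡ ~b & (~(b | a) | ~~(b & a))   — De Morgan
≡ ~b & ((~b & ~a) | ~~(b & a))   — De Morgan
≡ ~b & ((~b & ~a) | (b & a))   — double negation
≡ ~b & (~b | b) & (~b | a) & (~a | b) & (~a | a)   — distribute | over &
≡ ~b & (~a | b)   — simplify

~b & (~a | b)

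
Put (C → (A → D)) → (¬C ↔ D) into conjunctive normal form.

(C → (A → D)) → (¬C ↔ D)
≡ ¬(C → (A → D)) ∨ (¬C ↔ D)   [eliminate →]
≡ ¬(¬C ∨ (A → D)) ∨ (¬C ↔ D)   [eliminate →]
≡ ¬(¬C ∨ ¬A ∨ D) ∨ (¬C ↔ D)   [eliminate →]
≡ ¬(¬C ∨ ¬A ∨ D) ∨ ((¬C → D) ∧ (D → ¬C))   [eliminate ↔]
≡ ¬(¬C ∨ ¬A ∨ D) ∨ ((¬¬C ∨ D) ∧ (D → ¬C))   [eliminate →]
≡ ¬(¬C ∨ ¬A ∨ D) ∨ ((¬¬C ∨ D) ∧ (¬D ∨ ¬C))   [eliminate →]
≡ (¬¬C ∧ ¬¬A ∧ ¬D) ∨ ((¬¬C ∨ D) ∧ (¬D ∨ ¬C))   [De Morgan]
≡ (C ∧ ¬¬A ∧ ¬D) ∨ ((¬¬C ∨ D) ∧ (¬D ∨ ¬C))   [double negation]
≡ (C ∧ A ∧ ¬D) ∨ ((¬¬C ∨ D) ∧ (¬D ∨ ¬C))   [double negation]
≡ (C ∧ A ∧ ¬D) ∨ ((C ∨ D) ∧ (¬D ∨ ¬C))   [double negation]
≡ (C ∨ C ∨ D) ∧ (C ∨ ¬D ∨ ¬C) ∧ (A ∨ C ∨ D) ∧ (A ∨ ¬D ∨ ¬C) ∧ (¬D ∨ C ∨ D) ∧ (¬D ∨ ¬D ∨ ¬C)   [distribute ∨ over ∧]
≡ (C ∨ D) ∧ (¬D ∨ ¬C)   [simplify]

(C ∨ D) ∧ (¬D ∨ ¬C)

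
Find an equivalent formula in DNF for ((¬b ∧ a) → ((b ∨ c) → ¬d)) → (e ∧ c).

((¬b ∧ a) → ((b ∨ c) → ¬d)) → (e ∧ c)
⇔ ¬((¬b ∧ a) → ((b ∨ c) → ¬d)) ∨ (e ∧ c)   [eliminate →]
⇔ ¬(¬(¬b ∧ a) ∨ ((b ∨ c) → ¬d)) ∨ (e ∧ c)   [eliminate →]
⇔ ¬(¬(¬b ∧ a) ∨ ¬(b ∨ c) ∨ ¬d) ∨ (e ∧ c)   [eliminate →]
⇔ (¬¬(¬b ∧ a) ∧ ¬¬(b ∨ c) ∧ ¬¬d) ∨ (e ∧ c)   [De Morgan]
⇔ (¬b ∧ a ∧ ¬¬(b ∨ c) ∧ ¬¬d) ∨ (e ∧ c)   [double negation]
⇔ (¬b ∧ a ∧ (b ∨ c) ∧ ¬¬d) ∨ (e ∧ c)   [double negation]
⇔ (¬b ∧ a ∧ (b ∨ c) ∧ d) ∨ (e ∧ c)   [double negation]
⇔ (¬b ∧ a ∧ b ∧ d) ∨ (¬b ∧ a ∧ c ∧ d) ∨ (e ∧ c)   [distribute ∧ over ∨]
⇔ (¬b ∧ a ∧ c ∧ d) ∨ (e ∧ c)   [simplify]

(¬b ∧ a ∧ c ∧ d) ∨ (e ∧ c)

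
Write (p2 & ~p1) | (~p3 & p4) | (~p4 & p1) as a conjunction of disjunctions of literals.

(p2 & ~p1) | (~p3 & p4) | (~p4 & p1)
≡ (p2 | ~p3 | ~p4) & (p2 | ~p3 | p1) & (p2 | p4 | ~p4) & (p2 | p4 | p1) & (~p1 | ~p3 | ~p4) & (~p1 | ~p3 | p1) & (~p1 | p4 | ~p4) & (~p1 | p4 | p1)   [distribute | over &]
≡ (p2 | ~p3 | ~p4) & (p2 | ~p3 | p1) & (p2 | p4 | p1) & (~p1 | ~p3 | ~p4)   [simplify]

(p2 | ~p3 | ~p4) & (p2 | ~p3 | p1) & (p2 | p4 | p1) & (~p1 | ~p3 | ~p4)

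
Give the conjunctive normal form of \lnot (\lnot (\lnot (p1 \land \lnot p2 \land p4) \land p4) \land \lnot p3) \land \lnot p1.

\lnot (\lnot (\lnot (p1 \land \lnot p2 \land p4) \land p4) \land \lnot p3) \land \lnot p1
≡ (\lnot \lnot (\lnot (p1 \land \lnot p2 \land p4) \land p4) \lor \lnot \lnot p3) \land \lnot p1   (De Morgan)
≡ ((\lnot (p1 \land \lnot p2 \land p4) \land p4) \lor \lnot \lnot p3) \land \lnot p1   (double negation)
≡ (((\lnot p1 \lor \lnot \lnot p2 \lor \lnot p4) \land p4) \lor \lnot \lnot p3) \land \lnot p1   (De Morgan)
≡ (((\lnot p1 \lor p2 \lor \lnot p4) \land p4) \lor \lnot \lnot p3) \land \lnot p1   (double negation)
≡ (((\lnot p1 \lor p2 \lor \lnot p4) \land p4) \lor p3) \land \lnot p1   (double negation)
≡ (\lnot p1 \lor p2 \lor \lnot p4 \lor p3) \land (p4 \lor p3) \land \lnot p1   (distribute \lor over \land)
≡ (p4 \lor p3) \land \lnot p1   (simplify)

(p4 \lor p3) \land \lnot p1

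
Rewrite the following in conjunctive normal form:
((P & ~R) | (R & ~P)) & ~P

((P & ~R) | (R & ~P)) & ~P
≡ (P | R) & (P | ~P) & (~R | R) & (~R | ~P) & ~P   (distribute | over &)
≡ (P | R) & ~P   (simplify)

(P | R) & ~P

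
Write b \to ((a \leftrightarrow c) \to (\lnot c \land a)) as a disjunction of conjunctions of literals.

\lnot b \lor (a \land \lnot c) \lor (c \land \lnot a)

b \to ((a \leftrightarrow c) \to (\lnot c \land a))
≡ \lnot b \lor ((a \leftrightarrow c) \to (\lnot c \land a))   — eliminate \to
≡ \lnot b \lor \lnot (a \leftrightarrow c) \lor (\lnot c \land a)   — eliminate \to
≡ \lnot b \lor \lnot ((a \to c) \land (c \to a)) \lor (\lnot c \land a)   — eliminate \leftrightarrow
≡ \lnot b \lor \lnot ((\lnot a \lor c) \land (c \to a)) \lor (\lnot c \land a)   — eliminate \to
≡ \lnot b \lor \lnot ((\lnot a \lor c) \land (\lnot c \lor a)) \lor (\lnot c \land a)   — eliminate \to
≡ \lnot b \lor \lnot (\lnot a \lor c) \lor \lnot (\lnot c \lor a) \lor (\lnot c \land a)   — De Morgan
≡ \lnot b \lor (\lnot \lnot a \land \lnot c) \lor \lnot (\lnot c \lor a) \lor (\lnot c \land a)   — De Morgan
≡ \lnot b \lor (a \land \lnot c) \lor \lnot (\lnot c \lor a) \lor (\lnot c \land a)   — double negation
≡ \lnot b \lor (a \land \lnot c) \lor (\lnot \lnot c \land \lnot a) \lor (\lnot c \land a)   — De Morgan
≡ \lnot b \lor (a \land \lnot c) \lor (c \land \lnot a) \lor (\lnot c \land a)   — double negation
≡ \lnot b \lor (a \land \lnot c) \lor (c \land \lnot a)   — simplify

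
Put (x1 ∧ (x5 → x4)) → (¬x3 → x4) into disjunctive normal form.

(x1 ∧ (x5 → x4)) → (¬x3 → x4)
⇔ ¬(x1 ∧ (x5 → x4)) ∨ (¬x3 → x4)   — eliminate →
⇔ ¬(x1 ∧ (¬x5 ∨ x4)) ∨ (¬x3 → x4)   — eliminate →
⇔ ¬(x1 ∧ (¬x5 ∨ x4)) ∨ ¬¬x3 ∨ x4   — eliminate →
⇔ ¬x1 ∨ ¬(¬x5 ∨ x4) ∨ ¬¬x3 ∨ x4   — De Morgan
⇔ ¬x1 ∨ (¬¬x5 ∧ ¬x4) ∨ ¬¬x3 ∨ x4   — De Morgan
⇔ ¬x1 ∨ (x5 ∧ ¬x4) ∨ ¬¬x3 ∨ x4   — double negation
⇔ ¬x1 ∨ (x5 ∧ ¬x4) ∨ x3 ∨ x4   — double negation

¬x1 ∨ (x5 ∧ ¬x4) ∨ x3 ∨ x4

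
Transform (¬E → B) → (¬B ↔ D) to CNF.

(¬E ∨ B ∨ D) ∧ (¬B ∨ ¬D)

(¬E → B) → (¬B ↔ D)
≡ ¬(¬E → B) ∨ (¬B ↔ D)
≡ ¬(¬¬E ∨ B) ∨ (¬B ↔ D)
≡ ¬(¬¬E ∨ B) ∨ ((¬B → D) ∧ (D → ¬B))
≡ ¬(¬¬E ∨ B) ∨ ((¬¬B ∨ D) ∧ (D → ¬B))
≡ ¬(¬¬E ∨ B) ∨ ((¬¬B ∨ D) ∧ (¬D ∨ ¬B))
≡ (¬¬¬E ∧ ¬B) ∨ ((¬¬B ∨ D) ∧ (¬D ∨ ¬B))
≡ (¬E ∧ ¬B) ∨ ((¬¬B ∨ D) ∧ (¬D ∨ ¬B))
≡ (¬E ∧ ¬B) ∨ ((B ∨ D) ∧ (¬D ∨ ¬B))
≡ (¬E ∨ B ∨ D) ∧ (¬E ∨ ¬D ∨ ¬B) ∧ (¬B ∨ B ∨ D) ∧ (¬B ∨ ¬D ∨ ¬B)
≡ (¬E ∨ B ∨ D) ∧ (¬B ∨ ¬D)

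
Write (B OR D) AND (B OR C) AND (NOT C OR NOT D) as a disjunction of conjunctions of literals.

(B AND NOT C) OR (B AND NOT D)

(B OR D) AND (B OR C) AND (NOT C OR NOT D)
≡ (B AND B AND NOT C) OR (B AND B AND NOT D) OR (B AND C AND NOT C) OR (B AND C AND NOT D) OR (D AND B AND NOT C) OR (D AND B AND NOT D) OR (D AND C AND NOT C) OR (D AND C AND NOT D)   [distribute AND over OR]
≡ (B AND NOT C) OR (B AND NOT D)   [simplify]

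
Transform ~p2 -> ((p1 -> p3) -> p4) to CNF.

~p2 -> ((p1 -> p3) -> p4)
≡ ~~p2 | ((p1 -> p3) -> p4)
≡ ~~p2 | ~(p1 -> p3) | p4
≡ ~~p2 | ~(~p1 | p3) | p4
≡ p2 | ~(~p1 | p3) | p4
≡ p2 | (~~p1 & ~p3) | p4
≡ p2 | (p1 & ~p3) | p4
≡ (p2 | p1 | p4) & (p2 | ~p3 | p4)

(p2 | p1 | p4) & (p2 | ~p3 | p4)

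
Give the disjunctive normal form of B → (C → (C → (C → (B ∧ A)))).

¬B ∨ ¬C ∨ (B ∧ A)

B → (C → (C → (C → (B ∧ A))))
≡ ¬B ∨ (C → (C → (C → (B ∧ A))))   — eliminate →
≡ ¬B ∨ ¬C ∨ (C → (C → (B ∧ A)))   — eliminate →
≡ ¬B ∨ ¬C ∨ ¬C ∨ (C → (B ∧ A))   — eliminate →
≡ ¬B ∨ ¬C ∨ ¬C ∨ ¬C ∨ (B ∧ A)   — eliminate →
≡ ¬B ∨ ¬C ∨ (B ∧ A)   — simplify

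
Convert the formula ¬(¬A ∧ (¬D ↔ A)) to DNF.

A ∨ (¬D ∧ ¬A)

¬(¬A ∧ (¬D ↔ A))
= ¬(¬A ∧ (¬D → A) ∧ (A → ¬D))   — eliminate ↔
= ¬(¬A ∧ (¬¬D ∨ A) ∧ (A → ¬D))   — eliminate →
= ¬(¬A ∧ (¬¬D ∨ A) ∧ (¬A ∨ ¬D))   — eliminate →
= ¬¬A ∨ ¬(¬¬D ∨ A) ∨ ¬(¬A ∨ ¬D)   — De Morgan
= A ∨ ¬(¬¬D ∨ A) ∨ ¬(¬A ∨ ¬D)   — double negation
= A ∨ (¬¬¬D ∧ ¬A) ∨ ¬(¬A ∨ ¬D)   — De Morgan
= A ∨ (¬D ∧ ¬A) ∨ ¬(¬A ∨ ¬D)   — double negation
= A ∨ (¬D ∧ ¬A) ∨ (¬¬A ∧ ¬¬D)   — De Morgan
= A ∨ (¬D ∧ ¬A) ∨ (A ∧ ¬¬D)   — double negation
= A ∨ (¬D ∧ ¬A) ∨ (A ∧ D)   — double negation
= A ∨ (¬D ∧ ¬A)   — simplify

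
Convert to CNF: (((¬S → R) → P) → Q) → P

(((¬S → R) → P) → Q) → P
≡ ¬(((¬S → R) → P) → Q) ∨ P
≡ ¬(¬((¬S → R) → P) ∨ Q) ∨ P
≡ ¬(¬(¬(¬S → R) ∨ P) ∨ Q) ∨ P
≡ ¬(¬(¬(¬¬S ∨ R) ∨ P) ∨ Q) ∨ P
≡ (¬¬(¬(¬¬S ∨ R) ∨ P) ∧ ¬Q) ∨ P
≡ ((¬(¬¬S ∨ R) ∨ P) ∧ ¬Q) ∨ P
≡ (((¬¬¬S ∧ ¬R) ∨ P) ∧ ¬Q) ∨ P
≡ (((¬S ∧ ¬R) ∨ P) ∧ ¬Q) ∨ P
≡ (¬S ∨ P ∨ P) ∧ (¬R ∨ P ∨ P) ∧ (¬Q ∨ P)
≡ (¬S ∨ P) ∧ (¬R ∨ P) ∧ (¬Q ∨ P)

(¬S ∨ P) ∧ (¬R ∨ P) ∧ (¬Q ∨ P)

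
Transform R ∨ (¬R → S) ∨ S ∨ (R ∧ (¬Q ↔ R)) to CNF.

R ∨ S

R ∨ (¬R → S) ∨ S ∨ (R ∧ (¬Q ↔ R))
≡ R ∨ ¬¬R ∨ S ∨ S ∨ (R ∧ (¬Q ↔ R))   [eliminate →]
≡ R ∨ ¬¬R ∨ S ∨ S ∨ (R ∧ (¬Q → R) ∧ (R → ¬Q))   [eliminate ↔]
≡ R ∨ ¬¬R ∨ S ∨ S ∨ (R ∧ (¬¬Q ∨ R) ∧ (R → ¬Q))   [eliminate →]
≡ R ∨ ¬¬R ∨ S ∨ S ∨ (R ∧ (¬¬Q ∨ R) ∧ (¬R ∨ ¬Q))   [eliminate →]
≡ R ∨ R ∨ S ∨ S ∨ (R ∧ (¬¬Q ∨ R) ∧ (¬R ∨ ¬Q))   [double negation]
≡ R ∨ R ∨ S ∨ S ∨ (R ∧ (Q ∨ R) ∧ (¬R ∨ ¬Q))   [double negation]
≡ (R ∨ R ∨ S ∨ S ∨ R) ∧ (R ∨ R ∨ S ∨ S ∨ Q ∨ R) ∧ (R ∨ R ∨ S ∨ S ∨ ¬R ∨ ¬Q)   [distribute ∨ over ∧]
≡ R ∨ S   [simplify]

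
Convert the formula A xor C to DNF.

A xor C
⇔ (A & ~C) | (~A & C)   [expand xor]

(A & ~C) | (~A & C)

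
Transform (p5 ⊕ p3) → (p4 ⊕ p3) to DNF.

(p5 ⊕ p3) → (p4 ⊕ p3)
≡ ¬(p5 ⊕ p3) ∨ (p4 ⊕ p3)   [eliminate →]
≡ ¬((p5 ∧ ¬p3) ∨ (¬p5 ∧ p3)) ∨ (p4 ⊕ p3)   [expand ⊕]
≡ ¬((p5 ∧ ¬p3) ∨ (¬p5 ∧ p3)) ∨ (p4 ∧ ¬p3) ∨ (¬p4 ∧ p3)   [expand ⊕]
≡ (¬(p5 ∧ ¬p3) ∧ ¬(¬p5 ∧ p3)) ∨ (p4 ∧ ¬p3) ∨ (¬p4 ∧ p3)   [De Morgan]
≡ ((¬p5 ∨ ¬¬p3) ∧ ¬(¬p5 ∧ p3)) ∨ (p4 ∧ ¬p3) ∨ (¬p4 ∧ p3)   [De Morgan]
≡ ((¬p5 ∨ p3) ∧ ¬(¬p5 ∧ p3)) ∨ (p4 ∧ ¬p3) ∨ (¬p4 ∧ p3)   [double negation]
≡ ((¬p5 ∨ p3) ∧ (¬¬p5 ∨ ¬p3)) ∨ (p4 ∧ ¬p3) ∨ (¬p4 ∧ p3)   [De Morgan]
≡ ((¬p5 ∨ p3) ∧ (p5 ∨ ¬p3)) ∨ (p4 ∧ ¬p3) ∨ (¬p4 ∧ p3)   [double negation]
≡ (¬p5 ∧ p5) ∨ (¬p5 ∧ ¬p3) ∨ (p3 ∧ p5) ∨ (p3 ∧ ¬p3) ∨ (p4 ∧ ¬p3) ∨ (¬p4 ∧ p3)   [distribute ∧ over ∨]
≡ (¬p5 ∧ ¬p3) ∨ (p3 ∧ p5) ∨ (p4 ∧ ¬p3) ∨ (¬p4 ∧ p3)   [simplify]

(¬p5 ∧ ¬p3) ∨ (p3 ∧ p5) ∨ (p4 ∧ ¬p3) ∨ (¬p4 ∧ p3)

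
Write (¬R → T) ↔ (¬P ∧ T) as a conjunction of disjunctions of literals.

(¬R → T) ↔ (¬P ∧ T)
≡ ((¬R → T) → (¬P ∧ T)) ∧ ((¬P ∧ T) → (¬R → T))
≡ (¬(¬R → T) ∨ (¬P ∧ T)) ∧ ((¬P ∧ T) → (¬R → T))
≡ (¬(¬¬R ∨ T) ∨ (¬P ∧ T)) ∧ ((¬P ∧ T) → (¬R → T))
≡ (¬(¬¬R ∨ T) ∨ (¬P ∧ T)) ∧ (¬(¬P ∧ T) ∨ (¬R → T))
≡ (¬(¬¬R ∨ T) ∨ (¬P ∧ T)) ∧ (¬(¬P ∧ T) ∨ ¬¬R ∨ T)
≡ ((¬¬¬R ∧ ¬T) ∨ (¬P ∧ T)) ∧ (¬(¬P ∧ T) ∨ ¬¬R ∨ T)
≡ ((¬R ∧ ¬T) ∨ (¬P ∧ T)) ∧ (¬(¬P ∧ T) ∨ ¬¬R ∨ T)
≡ ((¬R ∧ ¬T) ∨ (¬P ∧ T)) ∧ (¬¬P ∨ ¬T ∨ ¬¬R ∨ T)
≡ ((¬R ∧ ¬T) ∨ (¬P ∧ T)) ∧ (P ∨ ¬T ∨ ¬¬R ∨ T)
≡ ((¬R ∧ ¬T) ∨ (¬P ∧ T)) ∧ (P ∨ ¬T ∨ R ∨ T)
≡ (¬R ∨ ¬P) ∧ (¬R ∨ T) ∧ (¬T ∨ ¬P) ∧ (¬T ∨ T) ∧ (P ∨ ¬T ∨ R ∨ T)
≡ (¬R ∨ ¬P) ∧ (¬R ∨ T) ∧ (¬T ∨ ¬P)

(¬R ∨ ¬P) ∧ (¬R ∨ T) ∧ (¬T ∨ ¬P)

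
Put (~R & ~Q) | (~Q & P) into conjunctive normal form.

(~R | P) & ~Q

(~R & ~Q) | (~Q & P)
≡ (~R | ~Q) & (~R | P) & (~Q | ~Q) & (~Q | P)   — distribute | over &
≡ (~R | P) & ~Q   — simplify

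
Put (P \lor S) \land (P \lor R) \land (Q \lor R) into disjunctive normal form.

(P \lor S) \land (P \lor R) \land (Q \lor R)
= (P \land P \land Q) \lor (P \land P \land R) \lor (P \land R \land Q) \lor (P \land R \land R) \lor (S \land P \land Q) \lor (S \land P \land R) \lor (S \land R \land Q) \lor (S \land R \land R)   — distribute \land over \lor
= (P \land Q) \lor (P \land R) \lor (S \land R)   — simplify

(P \land Q) \lor (P \land R) \lor (S \land R)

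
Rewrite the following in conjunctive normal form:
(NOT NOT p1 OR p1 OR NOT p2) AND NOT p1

(p1 OR NOT p2) AND NOT p1

(NOT NOT p1 OR p1 OR NOT p2) AND NOT p1
⇔ (p1 OR p1 OR NOT p2) AND NOT p1   (double negation)
⇔ (p1 OR NOT p2) AND NOT p1   (simplify)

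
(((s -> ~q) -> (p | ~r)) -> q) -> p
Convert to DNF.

(~r & ~q) | p

(((s -> ~q) -> (p | ~r)) -> q) -> p
= ~(((s -> ~q) -> (p | ~r)) -> q) | p   [eliminate ->]
= ~(~((s -> ~q) -> (p | ~r)) | q) | p   [eliminate ->]
= ~(~(~(s -> ~q) | p | ~r) | q) | p   [eliminate ->]
= ~(~(~(~s | ~q) | p | ~r) | q) | p   [eliminate ->]
= (~~(~(~s | ~q) | p | ~r) & ~q) | p   [De Morgan]
= ((~(~s | ~q) | p | ~r) & ~q) | p   [double negation]
= (((~~s & ~~q) | p | ~r) & ~q) | p   [De Morgan]
= (((s & ~~q) | p | ~r) & ~q) | p   [double negation]
= (((s & q) | p | ~r) & ~q) | p   [double negation]
= (s & q & ~q) | (p & ~q) | (~r & ~q) | p   [distribute & over |]
= (~r & ~q) | p   [simplify]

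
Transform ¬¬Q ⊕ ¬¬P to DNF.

(Q ∧ ¬P) ∨ (¬Q ∧ P)

¬¬Q ⊕ ¬¬P
⇔ (¬¬Q ∧ ¬¬¬P) ∨ (¬¬¬Q ∧ ¬¬P)   — expand ⊕
⇔ (Q ∧ ¬¬¬P) ∨ (¬¬¬Q ∧ ¬¬P)   — double negation
⇔ (Q ∧ ¬P) ∨ (¬¬¬Q ∧ ¬¬P)   — double negation
⇔ (Q ∧ ¬P) ∨ (¬Q ∧ ¬¬P)   — double negation
⇔ (Q ∧ ¬P) ∨ (¬Q ∧ P)   — double negation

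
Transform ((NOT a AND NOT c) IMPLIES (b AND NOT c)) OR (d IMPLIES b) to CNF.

a OR c OR b OR NOT d

((NOT a AND NOT c) IMPLIES (b AND NOT c)) OR (d IMPLIES b)
≡ NOT (NOT a AND NOT c) OR (b AND NOT c) OR (d IMPLIES b)
≡ NOT (NOT a AND NOT c) OR (b AND NOT c) OR NOT d OR b
≡ NOT NOT a OR NOT NOT c OR (b AND NOT c) OR NOT d OR b
≡ a OR NOT NOT c OR (b AND NOT c) OR NOT d OR b
≡ a OR c OR (b AND NOT c) OR NOT d OR b
≡ (a OR c OR b OR NOT d OR b) AND (a OR c OR NOT c OR NOT d OR b)
≡ a OR c OR b OR NOT d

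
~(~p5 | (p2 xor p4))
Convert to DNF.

(p5 & ~p2 & ~p4) | (p5 & p4 & p2)

~(~p5 | (p2 xor p4))
⇔ ~(~p5 | (p2 & ~p4) | (~p2 & p4))   [expand xor]
⇔ ~~p5 & ~(p2 & ~p4) & ~(~p2 & p4)   [De Morgan]
⇔ p5 & ~(p2 & ~p4) & ~(~p2 & p4)   [double negation]
⇔ p5 & (~p2 | ~~p4) & ~(~p2 & p4)   [De Morgan]
⇔ p5 & (~p2 | p4) & ~(~p2 & p4)   [double negation]
⇔ p5 & (~p2 | p4) & (~~p2 | ~p4)   [De Morgan]
⇔ p5 & (~p2 | p4) & (p2 | ~p4)   [double negation]
⇔ (p5 & ~p2 & p2) | (p5 & ~p2 & ~p4) | (p5 & p4 & p2) | (p5 & p4 & ~p4)   [distribute & over |]
⇔ (p5 & ~p2 & ~p4) | (p5 & p4 & p2)   [simplify]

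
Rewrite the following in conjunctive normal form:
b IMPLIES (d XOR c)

(NOT b OR d OR c) AND (NOT b OR NOT d OR NOT c)

b IMPLIES (d XOR c)
⇔ NOT b OR (d XOR c)   (eliminate IMPLIES)
⇔ NOT b OR ((d OR c) AND NOT (d AND c))   (expand XOR)
⇔ NOT b OR ((d OR c) AND (NOT d OR NOT c))   (De Morgan)
⇔ (NOT b OR d OR c) AND (NOT b OR NOT d OR NOT c)   (distribute OR over AND)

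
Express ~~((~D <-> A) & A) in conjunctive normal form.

~~((~D <-> A) & A)
≡ ~~((~D -> A) & (A -> ~D) & A)   [eliminate <->]
≡ ~~((~~D | A) & (A -> ~D) & A)   [eliminate ->]
≡ ~~((~~D | A) & (~A | ~D) & A)   [eliminate ->]
≡ (~~D | A) & (~A | ~D) & A   [double negation]
≡ (D | A) & (~A | ~D) & A   [double negation]
≡ (~A | ~D) & A   [simplify]

(~A | ~D) & A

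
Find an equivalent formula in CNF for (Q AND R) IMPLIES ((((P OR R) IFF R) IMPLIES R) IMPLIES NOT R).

NOT Q OR NOT R

(Q AND R) IMPLIES ((((P OR R) IFF R) IMPLIES R) IMPLIES NOT R)
⇔ NOT (Q AND R) OR ((((P OR R) IFF R) IMPLIES R) IMPLIES NOT R)   [eliminate IMPLIES]
⇔ NOT (Q AND R) OR NOT (((P OR R) IFF R) IMPLIES R) OR NOT R   [eliminate IMPLIES]
⇔ NOT (Q AND R) OR NOT (NOT ((P OR R) IFF R) OR R) OR NOT R   [eliminate IMPLIES]
⇔ NOT (Q AND R) OR NOT (NOT (((P OR R) IMPLIES R) AND (R IMPLIES (P OR R))) OR R) OR NOT R   [eliminate IFF]
⇔ NOT (Q AND R) OR NOT (NOT ((NOT (P OR R) OR R) AND (R IMPLIES (P OR R))) OR R) OR NOT R   [eliminate IMPLIES]
⇔ NOT (Q AND R) OR NOT (NOT ((NOT (P OR R) OR R) AND (NOT R OR P OR R)) OR R) OR NOT R   [eliminate IMPLIES]
⇔ NOT Q OR NOT R OR NOT (NOT ((NOT (P OR R) OR R) AND (NOT R OR P OR R)) OR R) OR NOT R   [De Morgan]
⇔ NOT Q OR NOT R OR (NOT NOT ((NOT (P OR R) OR R) AND (NOT R OR P OR R)) AND NOT R) OR NOT R   [De Morgan]
⇔ NOT Q OR NOT R OR ((NOT (P OR R) OR R) AND (NOT R OR P OR R) AND NOT R) OR NOT R   [double negation]
⇔ NOT Q OR NOT R OR (((NOT P AND NOT R) OR R) AND (NOT R OR P OR R) AND NOT R) OR NOT R   [De Morgan]
⇔ (NOT Q OR NOT R OR NOT P OR R OR NOT R) AND (NOT Q OR NOT R OR NOT R OR R OR NOT R) AND (NOT Q OR NOT R OR NOT R OR P OR R OR NOT R) AND (NOT Q OR NOT R OR NOT R OR NOT R)   [distribute OR over AND]
⇔ NOT Q OR NOT R   [simplify]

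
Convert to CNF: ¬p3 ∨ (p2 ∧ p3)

¬p3 ∨ (p2 ∧ p3)
= (¬p3 ∨ p2) ∧ (¬p3 ∨ p3)   [distribute ∨ over ∧]
= ¬p3 ∨ p2   [simplify]

¬p3 ∨ p2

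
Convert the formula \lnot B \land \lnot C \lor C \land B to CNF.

(\lnot B \lor C) \land (\lnot C \lor B)

\lnot B \land \lnot C \lor C \land B
⇔ (\lnot B \lor C) \land (\lnot B \lor B) \land (\lnot C \lor C) \land (\lnot C \lor B)   [distribute \lor over \land]
⇔ (\lnot B \lor C) \land (\lnot C \lor B)   [simplify]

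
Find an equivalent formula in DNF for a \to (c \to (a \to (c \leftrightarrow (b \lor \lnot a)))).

a \to (c \to (a \to (c \leftrightarrow (b \lor \lnot a))))
≡ \lnot a \lor (c \to (a \to (c \leftrightarrow (b \lor \lnot a))))
≡ \lnot a \lor \lnot c \lor (a \to (c \leftrightarrow (b \lor \lnot a)))
≡ \lnot a \lor \lnot c \lor \lnot a \lor (c \leftrightarrow (b \lor \lnot a))
≡ \lnot a \lor \lnot c \lor \lnot a \lor ((c \to (b \lor \lnot a)) \land ((b \lor \lnot a) \to c))
≡ \lnot a \lor \lnot c \lor \lnot a \lor ((\lnot c \lor b \lor \lnot a) \land ((b \lor \lnot a) \to c))
≡ \lnot a \lor \lnot c \lor \lnot a \lor ((\lnot c \lor b \lor \lnot a) \land (\lnot (b \lor \lnot a) \lor c))
≡ \lnot a \lor \lnot c \lor \lnot a \lor ((\lnot c \lor b \lor \lnot a) \land ((\lnot b \land \lnot \lnot a) \lor c))
≡ \lnot a \lor \lnot c \lor \lnot a \lor ((\lnot c \lor b \lor \lnot a) \land ((\lnot b \land a) \lor c))
≡ \lnot a \lor \lnot c \lor \lnot a \lor (\lnot c \land \lnot b \land a) \lor (\lnot c \land c) \lor (b \land \lnot b \land a) \lor (b \land c) \lor (\lnot a \land \lnot b \land a) \lor (\lnot a \land c)
≡ \lnot a \lor \lnot c \lor (b \land c)

\lnot a \lor \lnot c \lor (b \land c)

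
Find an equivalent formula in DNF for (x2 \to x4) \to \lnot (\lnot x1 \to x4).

(x2 \land \lnot x4) \lor (\lnot x1 \land \lnot x4)

(x2 \to x4) \to \lnot (\lnot x1 \to x4)
≡ \lnot (x2 \to x4) \lor \lnot (\lnot x1 \to x4)   (eliminate \to)
≡ \lnot (\lnot x2 \lor x4) \lor \lnot (\lnot x1 \to x4)   (eliminate \to)
≡ \lnot (\lnot x2 \lor x4) \lor \lnot (\lnot \lnot x1 \lor x4)   (eliminate \to)
≡ (\lnot \lnot x2 \land \lnot x4) \lor \lnot (\lnot \lnot x1 \lor x4)   (De Morgan)
≡ (x2 \land \lnot x4) \lor \lnot (\lnot \lnot x1 \lor x4)   (double negation)
≡ (x2 \land \lnot x4) \lor (\lnot \lnot \lnot x1 \land \lnot x4)   (De Morgan)
≡ (x2 \land \lnot x4) \lor (\lnot x1 \land \lnot x4)   (double negation)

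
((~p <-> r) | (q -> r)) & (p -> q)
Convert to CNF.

((~p <-> r) | (q -> r)) & (p -> q)
≡ (((~p -> r) & (r -> ~p)) | (q -> r)) & (p -> q)   [eliminate <->]
≡ (((~~p | r) & (r -> ~p)) | (q -> r)) & (p -> q)   [eliminate ->]
≡ (((~~p | r) & (~r | ~p)) | (q -> r)) & (p -> q)   [eliminate ->]
≡ (((~~p | r) & (~r | ~p)) | ~q | r) & (p -> q)   [eliminate ->]
≡ (((~~p | r) & (~r | ~p)) | ~q | r) & (~p | q)   [eliminate ->]
≡ (((p | r) & (~r | ~p)) | ~q | r) & (~p | q)   [double negation]
≡ (p | r | ~q | r) & (~r | ~p | ~q | r) & (~p | q)   [distribute | over &]
≡ (p | r | ~q) & (~p | q)   [simplify]

(p | r | ~q) & (~p | q)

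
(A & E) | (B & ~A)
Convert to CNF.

(A | B) & (E | B) & (E | ~A)

(A & E) | (B & ~A)
≡ (A | B) & (A | ~A) & (E | B) & (E | ~A)   — distribute | over &
≡ (A | B) & (E | B) & (E | ~A)   — simplify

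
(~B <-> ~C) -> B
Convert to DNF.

(~B & C) | B

(~B <-> ~C) -> B
⇔ ~(~B <-> ~C) | B   (eliminate ->)
⇔ ~((~B -> ~C) & (~C -> ~B)) | B   (eliminate <->)
⇔ ~((~~B | ~C) & (~C -> ~B)) | B   (eliminate ->)
⇔ ~((~~B | ~C) & (~~C | ~B)) | B   (eliminate ->)
⇔ ~(~~B | ~C) | ~(~~C | ~B) | B   (De Morgan)
⇔ (~~~B & ~~C) | ~(~~C | ~B) | B   (De Morgan)
⇔ (~B & ~~C) | ~(~~C | ~B) | B   (double negation)
⇔ (~B & C) | ~(~~C | ~B) | B   (double negation)
⇔ (~B & C) | (~~~C & ~~B) | B   (De Morgan)
⇔ (~B & C) | (~C & ~~B) | B   (double negation)
⇔ (~B & C) | (~C & B) | B   (double negation)
⇔ (~B & C) | B   (simplify)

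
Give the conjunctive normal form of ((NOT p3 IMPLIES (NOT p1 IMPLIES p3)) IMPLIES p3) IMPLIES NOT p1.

((NOT p3 IMPLIES (NOT p1 IMPLIES p3)) IMPLIES p3) IMPLIES NOT p1
= NOT ((NOT p3 IMPLIES (NOT p1 IMPLIES p3)) IMPLIES p3) OR NOT p1   — eliminate IMPLIES
= NOT (NOT (NOT p3 IMPLIES (NOT p1 IMPLIES p3)) OR p3) OR NOT p1   — eliminate IMPLIES
= NOT (NOT (NOT NOT p3 OR (NOT p1 IMPLIES p3)) OR p3) OR NOT p1   — eliminate IMPLIES
= NOT (NOT (NOT NOT p3 OR NOT NOT p1 OR p3) OR p3) OR NOT p1   — eliminate IMPLIES
= (NOT NOT (NOT NOT p3 OR NOT NOT p1 OR p3) AND NOT p3) OR NOT p1   — De Morgan
= ((NOT NOT p3 OR NOT NOT p1 OR p3) AND NOT p3) OR NOT p1   — double negation
= ((p3 OR NOT NOT p1 OR p3) AND NOT p3) OR NOT p1   — double negation
= ((p3 OR p1 OR p3) AND NOT p3) OR NOT p1   — double negation
= (p3 OR p1 OR p3 OR NOT p1) AND (NOT p3 OR NOT p1)   — distribute OR over AND
= NOT p3 OR NOT p1   — simplify

NOT p3 OR NOT p1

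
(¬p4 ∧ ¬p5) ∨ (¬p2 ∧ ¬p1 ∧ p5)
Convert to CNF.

(¬p4 ∨ ¬p2) ∧ (¬p4 ∨ ¬p1) ∧ (¬p4 ∨ p5) ∧ (¬p5 ∨ ¬p2) ∧ (¬p5 ∨ ¬p1)

(¬p4 ∧ ¬p5) ∨ (¬p2 ∧ ¬p1 ∧ p5)
⇔ (¬p4 ∨ ¬p2) ∧ (¬p4 ∨ ¬p1) ∧ (¬p4 ∨ p5) ∧ (¬p5 ∨ ¬p2) ∧ (¬p5 ∨ ¬p1) ∧ (¬p5 ∨ p5)   [distribute ∨ over ∧]
⇔ (¬p4 ∨ ¬p2) ∧ (¬p4 ∨ ¬p1) ∧ (¬p4 ∨ p5) ∧ (¬p5 ∨ ¬p2) ∧ (¬p5 ∨ ¬p1)   [simplify]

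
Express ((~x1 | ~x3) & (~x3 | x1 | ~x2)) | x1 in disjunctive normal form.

(~x1 & ~x2) | ~x3 | x1

((~x1 | ~x3) & (~x3 | x1 | ~x2)) | x1
≡ (~x1 & ~x3) | (~x1 & x1) | (~x1 & ~x2) | (~x3 & ~x3) | (~x3 & x1) | (~x3 & ~x2) | x1   [distribute & over |]
≡ (~x1 & ~x2) | ~x3 | x1   [simplify]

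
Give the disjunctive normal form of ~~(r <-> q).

~~(r <-> q)
≡ ~~((r -> q) & (q -> r))
≡ ~~((~r | q) & (q -> r))
≡ ~~((~r | q) & (~q | r))
≡ (~r | q) & (~q | r)
≡ (~r & ~q) | (~r & r) | (q & ~q) | (q & r)
≡ (~r & ~q) | (q & r)

(~r & ~q) | (q & r)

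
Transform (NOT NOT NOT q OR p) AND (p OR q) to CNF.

(NOT q OR p) AND (p OR q)

(NOT NOT NOT q OR p) AND (p OR q)
≡ (NOT q OR p) AND (p OR q)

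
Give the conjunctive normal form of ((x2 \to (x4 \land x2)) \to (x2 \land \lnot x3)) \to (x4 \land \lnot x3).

\lnot x2 \lor x4

((x2 \to (x4 \land x2)) \to (x2 \land \lnot x3)) \to (x4 \land \lnot x3)
≡ \lnot ((x2 \to (x4 \land x2)) \to (x2 \land \lnot x3)) \lor (x4 \land \lnot x3)   (eliminate \to)
≡ \lnot (\lnot (x2 \to (x4 \land x2)) \lor (x2 \land \lnot x3)) \lor (x4 \land \lnot x3)   (eliminate \to)
≡ \lnot (\lnot (\lnot x2 \lor (x4 \land x2)) \lor (x2 \land \lnot x3)) \lor (x4 \land \lnot x3)   (eliminate \to)
≡ (\lnot \lnot (\lnot x2 \lor (x4 \land x2)) \land \lnot (x2 \land \lnot x3)) \lor (x4 \land \lnot x3)   (De Morgan)
≡ ((\lnot x2 \lor (x4 \land x2)) \land \lnot (x2 \land \lnot x3)) \lor (x4 \land \lnot x3)   (double negation)
≡ ((\lnot x2 \lor (x4 \land x2)) \land (\lnot x2 \lor \lnot \lnot x3)) \lor (x4 \land \lnot x3)   (De Morgan)
≡ ((\lnot x2 \lor (x4 \land x2)) \land (\lnot x2 \lor x3)) \lor (x4 \land \lnot x3)   (double negation)
≡ (\lnot x2 \lor x4 \lor x4) \land (\lnot x2 \lor x4 \lor \lnot x3) \land (\lnot x2 \lor x2 \lor x4) \land (\lnot x2 \lor x2 \lor \lnot x3) \land (\lnot x2 \lor x3 \lor x4) \land (\lnot x2 \lor x3 \lor \lnot x3)   (distribute \lor over \land)
≡ \lnot x2 \lor x4   (simplify)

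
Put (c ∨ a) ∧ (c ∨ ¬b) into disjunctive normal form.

c ∨ (a ∧ ¬b)

(c ∨ a) ∧ (c ∨ ¬b)
≡ (c ∧ c) ∨ (c ∧ ¬b) ∨ (a ∧ c) ∨ (a ∧ ¬b)   [distribute ∧ over ∨]
≡ c ∨ (a ∧ ¬b)   [simplify]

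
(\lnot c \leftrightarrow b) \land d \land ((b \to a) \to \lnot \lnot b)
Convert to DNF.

(\lnot c \leftrightarrow b) \land d \land ((b \to a) \to \lnot \lnot b)
≡ (\lnot c \to b) \land (b \to \lnot c) \land d \land ((b \to a) \to \lnot \lnot b)   — eliminate \leftrightarrow
≡ (\lnot \lnot c \lor b) \land (b \to \lnot c) \land d \land ((b \to a) \to \lnot \lnot b)   — eliminate \to
≡ (\lnot \lnot c \lor b) \land (\lnot b \lor \lnot c) \land d \land ((b \to a) \to \lnot \lnot b)   — eliminate \to
≡ (\lnot \lnot c \lor b) \land (\lnot b \lor \lnot c) \land d \land (\lnot (b \to a) \lor \lnot \lnot b)   — eliminate \to
≡ (\lnot \lnot c \lor b) \land (\lnot b \lor \lnot c) \land d \land (\lnot (\lnot b \lor a) \lor \lnot \lnot b)   — eliminate \to
≡ (c \lor b) \land (\lnot b \lor \lnot c) \land d \land (\lnot (\lnot b \lor a) \lor \lnot \lnot b)   — double negation
≡ (c \lor b) \land (\lnot b \lor \lnot c) \land d \land ((\lnot \lnot b \land \lnot a) \lor \lnot \lnot b)   — De Morgan
≡ (c \lor b) \land (\lnot b \lor \lnot c) \land d \land ((b \land \lnot a) \lor \lnot \lnot b)   — double negation
≡ (c \lor b) \land (\lnot b \lor \lnot c) \land d \land ((b \land \lnot a) \lor b)   — double negation
≡ (c \land \lnot b \land d \land b \land \lnot a) \lor (c \land \lnot b \land d \land b) \lor (c \land \lnot c \land d \land b \land \lnot a) \lor (c \land \lnot c \land d \land b) \lor (b \land \lnot b \land d \land b \land \lnot a) \lor (b \land \lnot b \land d \land b) \lor (b \land \lnot c \land d \land b \land \lnot a) \lor (b \land \lnot c \land d \land b)   — distribute \land over \lor
≡ b \land \lnot c \land d   — simplify

b \land \lnot c \land d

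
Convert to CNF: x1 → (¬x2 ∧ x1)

¬x1 ∨ ¬x2

x1 → (¬x2 ∧ x1)
⇔ ¬x1 ∨ (¬x2 ∧ x1)   (eliminate →)
⇔ (¬x1 ∨ ¬x2) ∧ (¬x1 ∨ x1)   (distribute ∨ over ∧)
⇔ ¬x1 ∨ ¬x2   (simplify)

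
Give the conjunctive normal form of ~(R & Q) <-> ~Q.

~(R & Q) <-> ~Q
⇔ (~(R & Q) -> ~Q) & (~Q -> ~(R & Q))   (eliminate <->)
⇔ (~~(R & Q) | ~Q) & (~Q -> ~(R & Q))   (eliminate ->)
⇔ (~~(R & Q) | ~Q) & (~~Q | ~(R & Q))   (eliminate ->)
⇔ ((R & Q) | ~Q) & (~~Q | ~(R & Q))   (double negation)
⇔ ((R & Q) | ~Q) & (Q | ~(R & Q))   (double negation)
⇔ ((R & Q) | ~Q) & (Q | ~R | ~Q)   (De Morgan)
⇔ (R | ~Q) & (Q | ~Q) & (Q | ~R | ~Q)   (distribute | over &)
⇔ R | ~Q   (simplify)

R | ~Q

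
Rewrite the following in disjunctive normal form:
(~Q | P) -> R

(~Q | P) -> R
≡ ~(~Q | P) | R   [eliminate ->]
≡ (~~Q & ~P) | R   [De Morgan]
≡ (Q & ~P) | R   [double negation]

(Q & ~P) | R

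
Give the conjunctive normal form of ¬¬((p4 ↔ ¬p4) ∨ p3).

(¬p4 ∨ p3) ∧ (p4 ∨ p3)

¬¬((p4 ↔ ¬p4) ∨ p3)
= ¬¬(((p4 → ¬p4) ∧ (¬p4 → p4)) ∨ p3)   [eliminate ↔]
= ¬¬(((¬p4 ∨ ¬p4) ∧ (¬p4 → p4)) ∨ p3)   [eliminate →]
= ¬¬(((¬p4 ∨ ¬p4) ∧ (¬¬p4 ∨ p4)) ∨ p3)   [eliminate →]
= ((¬p4 ∨ ¬p4) ∧ (¬¬p4 ∨ p4)) ∨ p3   [double negation]
= ((¬p4 ∨ ¬p4) ∧ (p4 ∨ p4)) ∨ p3   [double negation]
= (¬p4 ∨ ¬p4 ∨ p3) ∧ (p4 ∨ p4 ∨ p3)   [distribute ∨ over ∧]
= (¬p4 ∨ p3) ∧ (p4 ∨ p3)   [simplify]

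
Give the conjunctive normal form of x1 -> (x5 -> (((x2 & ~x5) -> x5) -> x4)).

x1 -> (x5 -> (((x2 & ~x5) -> x5) -> x4))
≡ ~x1 | (x5 -> (((x2 & ~x5) -> x5) -> x4))   — eliminate ->
≡ ~x1 | ~x5 | (((x2 & ~x5) -> x5) -> x4)   — eliminate ->
≡ ~x1 | ~x5 | ~((x2 & ~x5) -> x5) | x4   — eliminate ->
≡ ~x1 | ~x5 | ~(~(x2 & ~x5) | x5) | x4   — eliminate ->
≡ ~x1 | ~x5 | (~~(x2 & ~x5) & ~x5) | x4   — De Morgan
≡ ~x1 | ~x5 | (x2 & ~x5 & ~x5) | x4   — double negation
≡ (~x1 | ~x5 | x2 | x4) & (~x1 | ~x5 | ~x5 | x4) & (~x1 | ~x5 | ~x5 | x4)   — distribute | over &
≡ ~x1 | ~x5 | x4   — simplify

~x1 | ~x5 | x4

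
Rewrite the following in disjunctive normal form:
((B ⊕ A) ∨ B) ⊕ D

((B ⊕ A) ∨ B) ⊕ D
⇔ (((B ⊕ A) ∨ B) ∧ ¬D) ∨ (¬((B ⊕ A) ∨ B) ∧ D)   [expand ⊕]
⇔ (((B ∧ ¬A) ∨ (¬B ∧ A) ∨ B) ∧ ¬D) ∨ (¬((B ⊕ A) ∨ B) ∧ D)   [expand ⊕]
⇔ (((B ∧ ¬A) ∨ (¬B ∧ A) ∨ B) ∧ ¬D) ∨ (¬((B ∧ ¬A) ∨ (¬B ∧ A) ∨ B) ∧ D)   [expand ⊕]
⇔ (((B ∧ ¬A) ∨ (¬B ∧ A) ∨ B) ∧ ¬D) ∨ (¬(B ∧ ¬A) ∧ ¬(¬B ∧ A) ∧ ¬B ∧ D)   [De Morgan]
⇔ (((B ∧ ¬A) ∨ (¬B ∧ A) ∨ B) ∧ ¬D) ∨ ((¬B ∨ ¬¬A) ∧ ¬(¬B ∧ A) ∧ ¬B ∧ D)   [De Morgan]
⇔ (((B ∧ ¬A) ∨ (¬B ∧ A) ∨ B) ∧ ¬D) ∨ ((¬B ∨ A) ∧ ¬(¬B ∧ A) ∧ ¬B ∧ D)   [double negation]
⇔ (((B ∧ ¬A) ∨ (¬B ∧ A) ∨ B) ∧ ¬D) ∨ ((¬B ∨ A) ∧ (¬¬B ∨ ¬A) ∧ ¬B ∧ D)   [De Morgan]
⇔ (((B ∧ ¬A) ∨ (¬B ∧ A) ∨ B) ∧ ¬D) ∨ ((¬B ∨ A) ∧ (B ∨ ¬A) ∧ ¬B ∧ D)   [double negation]
⇔ (B ∧ ¬A ∧ ¬D) ∨ (¬B ∧ A ∧ ¬D) ∨ (B ∧ ¬D) ∨ (¬B ∧ B ∧ ¬B ∧ D) ∨ (¬B ∧ ¬A ∧ ¬B ∧ D) ∨ (A ∧ B ∧ ¬B ∧ D) ∨ (A ∧ ¬A ∧ ¬B ∧ D)   [distribute ∧ over ∨]
⇔ (¬B ∧ A ∧ ¬D) ∨ (B ∧ ¬D) ∨ (¬B ∧ ¬A ∧ D)   [simplify]

(¬B ∧ A ∧ ¬D) ∨ (B ∧ ¬D) ∨ (¬B ∧ ¬A ∧ D)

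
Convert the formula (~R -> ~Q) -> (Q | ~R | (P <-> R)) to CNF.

~R | Q | P

(~R -> ~Q) -> (Q | ~R | (P <-> R))
= ~(~R -> ~Q) | Q | ~R | (P <-> R)   [eliminate ->]
= ~(~~R | ~Q) | Q | ~R | (P <-> R)   [eliminate ->]
= ~(~~R | ~Q) | Q | ~R | ((P -> R) & (R -> P))   [eliminate <->]
= ~(~~R | ~Q) | Q | ~R | ((~P | R) & (R -> P))   [eliminate ->]
= ~(~~R | ~Q) | Q | ~R | ((~P | R) & (~R | P))   [eliminate ->]
= (~~~R & ~~Q) | Q | ~R | ((~P | R) & (~R | P))   [De Morgan]
= (~R & ~~Q) | Q | ~R | ((~P | R) & (~R | P))   [double negation]
= (~R & Q) | Q | ~R | ((~P | R) & (~R | P))   [double negation]
= (~R | Q | ~R | ~P | R) & (~R | Q | ~R | ~R | P) & (Q | Q | ~R | ~P | R) & (Q | Q | ~R | ~R | P)   [distribute | over &]
= ~R | Q | P   [simplify]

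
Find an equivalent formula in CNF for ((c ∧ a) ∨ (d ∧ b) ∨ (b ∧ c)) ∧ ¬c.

((c ∧ a) ∨ (d ∧ b) ∨ (b ∧ c)) ∧ ¬c
= (c ∨ d ∨ b) ∧ (c ∨ d ∨ c) ∧ (c ∨ b ∨ b) ∧ (c ∨ b ∨ c) ∧ (a ∨ d ∨ b) ∧ (a ∨ d ∨ c) ∧ (a ∨ b ∨ b) ∧ (a ∨ b ∨ c) ∧ ¬c   (distribute ∨ over ∧)
= (c ∨ d) ∧ (c ∨ b) ∧ (a ∨ b) ∧ ¬c   (simplify)

(c ∨ d) ∧ (c ∨ b) ∧ (a ∨ b) ∧ ¬c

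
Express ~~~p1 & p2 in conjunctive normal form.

~p1 & p2

~~~p1 & p2
≡ ~p1 & p2   [double negation]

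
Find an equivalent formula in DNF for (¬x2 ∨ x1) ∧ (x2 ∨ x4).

(¬x2 ∨ x1) ∧ (x2 ∨ x4)
= (¬x2 ∧ x2) ∨ (¬x2 ∧ x4) ∨ (x1 ∧ x2) ∨ (x1 ∧ x4)   — distribute ∧ over ∨
= (¬x2 ∧ x4) ∨ (x1 ∧ x2) ∨ (x1 ∧ x4)   — simplify

(¬x2 ∧ x4) ∨ (x1 ∧ x2) ∨ (x1 ∧ x4)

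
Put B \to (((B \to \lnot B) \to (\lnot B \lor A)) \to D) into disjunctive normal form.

\lnot B \lor D

B \to (((B \to \lnot B) \to (\lnot B \lor A)) \to D)
≡ \lnot B \lor (((B \to \lnot B) \to (\lnot B \lor A)) \to D)   [eliminate \to]
≡ \lnot B \lor \lnot ((B \to \lnot B) \to (\lnot B \lor A)) \lor D   [eliminate \to]
≡ \lnot B \lor \lnot (\lnot (B \to \lnot B) \lor \lnot B \lor A) \lor D   [eliminate \to]
≡ \lnot B \lor \lnot (\lnot (\lnot B \lor \lnot B) \lor \lnot B \lor A) \lor D   [eliminate \to]
≡ \lnot B \lor (\lnot \lnot (\lnot B \lor \lnot B) \land \lnot \lnot B \land \lnot A) \lor D   [De Morgan]
≡ \lnot B \lor ((\lnot B \lor \lnot B) \land \lnot \lnot B \land \lnot A) \lor D   [double negation]
≡ \lnot B \lor ((\lnot B \lor \lnot B) \land B \land \lnot A) \lor D   [double negation]
≡ \lnot B \lor (\lnot B \land B \land \lnot A) \lor (\lnot B \land B \land \lnot A) \lor D   [distribute \land over \lor]
≡ \lnot B \lor D   [simplify]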